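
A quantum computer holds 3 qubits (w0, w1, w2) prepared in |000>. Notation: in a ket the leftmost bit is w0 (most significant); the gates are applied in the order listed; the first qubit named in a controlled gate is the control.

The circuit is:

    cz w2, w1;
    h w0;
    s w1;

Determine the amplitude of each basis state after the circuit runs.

The final amplitudes are sqrt(2)/2 on |000>, sqrt(2)/2 on |100>, and 0 on every other basis state.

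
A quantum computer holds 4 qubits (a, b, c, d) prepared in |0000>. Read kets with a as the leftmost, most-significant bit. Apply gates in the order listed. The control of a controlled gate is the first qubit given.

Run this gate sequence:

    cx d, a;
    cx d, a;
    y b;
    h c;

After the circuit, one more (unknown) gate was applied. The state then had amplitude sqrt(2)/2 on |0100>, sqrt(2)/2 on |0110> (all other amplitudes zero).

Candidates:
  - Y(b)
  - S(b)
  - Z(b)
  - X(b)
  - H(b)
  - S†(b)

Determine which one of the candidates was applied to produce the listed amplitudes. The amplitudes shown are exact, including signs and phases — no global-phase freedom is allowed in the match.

The applied gate was S†(b). Key observation: gates 1-2 undo each other exactly, leaving only the rest of the circuit to track.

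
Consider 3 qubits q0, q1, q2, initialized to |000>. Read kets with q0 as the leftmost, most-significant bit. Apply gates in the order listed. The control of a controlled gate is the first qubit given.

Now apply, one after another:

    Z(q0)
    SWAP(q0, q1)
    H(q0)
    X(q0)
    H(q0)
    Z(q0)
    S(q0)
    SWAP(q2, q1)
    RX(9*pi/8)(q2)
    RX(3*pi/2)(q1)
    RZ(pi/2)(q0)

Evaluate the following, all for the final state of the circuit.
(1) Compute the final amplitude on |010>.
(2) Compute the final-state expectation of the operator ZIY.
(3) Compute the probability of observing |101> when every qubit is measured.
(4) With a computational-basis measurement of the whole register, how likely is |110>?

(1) The final state's coefficient on |010> equals sqrt(2)*exp(I*pi/4)*sin(pi/16)/2.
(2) The expectation value of ZIY is sqrt(2 - sqrt(2))/2.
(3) A full measurement returns |101> with probability 0.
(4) A full measurement returns |110> with probability 0.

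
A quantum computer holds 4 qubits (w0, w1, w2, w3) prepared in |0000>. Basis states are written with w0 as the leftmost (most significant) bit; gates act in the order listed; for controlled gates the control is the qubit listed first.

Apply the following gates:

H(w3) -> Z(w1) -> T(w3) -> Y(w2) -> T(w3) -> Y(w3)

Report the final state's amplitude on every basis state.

The resulting statevector has amplitude sqrt(2)*I/2 on |0010>, -sqrt(2)/2 on |0011>, and 0 on every other basis state.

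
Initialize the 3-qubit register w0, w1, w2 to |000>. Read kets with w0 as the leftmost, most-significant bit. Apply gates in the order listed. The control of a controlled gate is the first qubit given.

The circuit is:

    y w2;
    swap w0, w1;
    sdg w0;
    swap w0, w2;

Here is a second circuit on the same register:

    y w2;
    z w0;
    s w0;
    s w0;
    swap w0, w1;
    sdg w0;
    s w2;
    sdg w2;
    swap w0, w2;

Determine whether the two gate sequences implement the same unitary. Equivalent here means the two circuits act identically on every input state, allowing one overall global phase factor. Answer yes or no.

Yes: on every input state the two circuits agree up to one overall phase factor.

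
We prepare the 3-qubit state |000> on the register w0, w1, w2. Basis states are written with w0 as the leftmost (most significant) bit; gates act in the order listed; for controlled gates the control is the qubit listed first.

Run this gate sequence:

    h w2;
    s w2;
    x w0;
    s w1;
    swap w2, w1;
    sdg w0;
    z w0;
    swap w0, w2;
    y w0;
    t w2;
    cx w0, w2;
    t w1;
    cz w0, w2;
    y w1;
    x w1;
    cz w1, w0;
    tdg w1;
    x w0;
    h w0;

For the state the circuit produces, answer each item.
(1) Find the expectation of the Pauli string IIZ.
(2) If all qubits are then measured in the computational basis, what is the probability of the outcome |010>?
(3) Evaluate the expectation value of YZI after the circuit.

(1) The observable IIZ averages to 1.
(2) The probability of measuring |010> is 1/4.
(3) In the final state, YZI has expectation 0.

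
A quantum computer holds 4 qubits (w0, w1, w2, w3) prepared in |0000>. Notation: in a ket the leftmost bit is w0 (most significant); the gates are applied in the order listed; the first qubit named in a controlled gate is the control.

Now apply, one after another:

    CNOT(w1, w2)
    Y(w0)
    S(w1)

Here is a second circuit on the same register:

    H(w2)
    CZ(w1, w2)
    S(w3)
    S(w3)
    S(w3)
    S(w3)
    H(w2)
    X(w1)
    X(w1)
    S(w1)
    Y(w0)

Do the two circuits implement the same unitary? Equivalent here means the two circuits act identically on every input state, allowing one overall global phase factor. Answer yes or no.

Yes — the two circuits implement the same unitary up to a global phase.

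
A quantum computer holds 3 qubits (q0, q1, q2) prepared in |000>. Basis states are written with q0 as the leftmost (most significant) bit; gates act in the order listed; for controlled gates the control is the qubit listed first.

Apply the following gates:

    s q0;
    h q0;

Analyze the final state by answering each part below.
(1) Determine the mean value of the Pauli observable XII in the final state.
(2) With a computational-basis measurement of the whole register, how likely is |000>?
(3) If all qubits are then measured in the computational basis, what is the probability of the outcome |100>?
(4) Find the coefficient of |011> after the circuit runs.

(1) In the final state, XII has expectation 1.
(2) A full measurement returns |000> with probability 1/2.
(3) Outcome |100> occurs with probability 1/2.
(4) The final state's coefficient on |011> equals 0.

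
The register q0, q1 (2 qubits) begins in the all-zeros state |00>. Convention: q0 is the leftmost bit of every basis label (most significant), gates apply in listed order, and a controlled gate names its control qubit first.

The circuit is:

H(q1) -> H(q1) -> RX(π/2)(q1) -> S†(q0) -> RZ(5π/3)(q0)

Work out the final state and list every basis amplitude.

The resulting statevector has amplitude -sqrt(2)*exp(I*pi/6)/2 on |00>, sqrt(2)*exp(2*I*pi/3)/2 on |01>, 0 on |10>, 0 on |11>.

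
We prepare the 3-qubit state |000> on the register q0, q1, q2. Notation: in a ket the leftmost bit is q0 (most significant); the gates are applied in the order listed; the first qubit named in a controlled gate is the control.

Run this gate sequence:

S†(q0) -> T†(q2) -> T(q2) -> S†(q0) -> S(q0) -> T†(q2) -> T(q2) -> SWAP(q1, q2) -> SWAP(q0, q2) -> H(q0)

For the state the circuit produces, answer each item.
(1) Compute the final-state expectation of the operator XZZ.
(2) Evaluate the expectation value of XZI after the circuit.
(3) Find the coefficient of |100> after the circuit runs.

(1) In the final state, XZZ has expectation 1.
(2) In the final state, XZI has expectation 1.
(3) The final state's coefficient on |100> equals sqrt(2)/2.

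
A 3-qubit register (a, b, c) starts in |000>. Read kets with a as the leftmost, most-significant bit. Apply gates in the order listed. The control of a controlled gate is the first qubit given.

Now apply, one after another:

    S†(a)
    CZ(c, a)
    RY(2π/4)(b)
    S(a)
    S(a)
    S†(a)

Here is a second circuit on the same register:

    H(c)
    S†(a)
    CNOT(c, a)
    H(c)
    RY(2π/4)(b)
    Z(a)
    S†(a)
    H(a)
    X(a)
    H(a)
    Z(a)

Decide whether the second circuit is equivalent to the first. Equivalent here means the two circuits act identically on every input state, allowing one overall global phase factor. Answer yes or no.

No — the two circuits implement different unitaries, even allowing a global phase.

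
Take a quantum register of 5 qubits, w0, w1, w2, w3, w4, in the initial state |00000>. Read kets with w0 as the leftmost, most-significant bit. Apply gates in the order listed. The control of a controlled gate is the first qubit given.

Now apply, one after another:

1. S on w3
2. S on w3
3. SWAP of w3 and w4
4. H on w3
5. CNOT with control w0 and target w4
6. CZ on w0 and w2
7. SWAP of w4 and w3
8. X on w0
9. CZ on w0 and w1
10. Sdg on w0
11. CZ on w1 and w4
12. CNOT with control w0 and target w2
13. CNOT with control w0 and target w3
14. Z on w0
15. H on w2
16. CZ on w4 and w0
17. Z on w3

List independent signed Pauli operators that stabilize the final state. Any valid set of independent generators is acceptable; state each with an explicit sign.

One valid set of independent stabilizer generators is -IIXII, -IIIIX, -ZIIII, +IZIII, -IIIZI (any independent generating set of the same group is equally correct).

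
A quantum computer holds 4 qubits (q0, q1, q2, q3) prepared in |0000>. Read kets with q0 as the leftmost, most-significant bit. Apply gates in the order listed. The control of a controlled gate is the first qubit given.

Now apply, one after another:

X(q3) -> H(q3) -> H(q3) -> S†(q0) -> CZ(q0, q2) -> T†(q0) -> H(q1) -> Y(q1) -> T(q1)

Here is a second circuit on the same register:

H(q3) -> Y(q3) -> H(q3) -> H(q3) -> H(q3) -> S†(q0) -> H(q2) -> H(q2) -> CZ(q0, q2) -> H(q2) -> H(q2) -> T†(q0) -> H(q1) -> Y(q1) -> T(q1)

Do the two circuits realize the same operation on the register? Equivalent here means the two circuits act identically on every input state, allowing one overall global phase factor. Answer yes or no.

No — the two circuits implement different unitaries, even allowing a global phase.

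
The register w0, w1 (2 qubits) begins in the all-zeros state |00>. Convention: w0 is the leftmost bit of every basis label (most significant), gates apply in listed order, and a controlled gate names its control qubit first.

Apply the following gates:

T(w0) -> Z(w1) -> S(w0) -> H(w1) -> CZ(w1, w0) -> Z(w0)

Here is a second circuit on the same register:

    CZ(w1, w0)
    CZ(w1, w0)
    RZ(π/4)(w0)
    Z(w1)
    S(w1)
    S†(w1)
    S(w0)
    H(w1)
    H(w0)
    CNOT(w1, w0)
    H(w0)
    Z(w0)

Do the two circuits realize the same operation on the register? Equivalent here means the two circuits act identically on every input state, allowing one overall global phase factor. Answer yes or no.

Yes, they are equivalent — the unitaries differ by at most a global phase.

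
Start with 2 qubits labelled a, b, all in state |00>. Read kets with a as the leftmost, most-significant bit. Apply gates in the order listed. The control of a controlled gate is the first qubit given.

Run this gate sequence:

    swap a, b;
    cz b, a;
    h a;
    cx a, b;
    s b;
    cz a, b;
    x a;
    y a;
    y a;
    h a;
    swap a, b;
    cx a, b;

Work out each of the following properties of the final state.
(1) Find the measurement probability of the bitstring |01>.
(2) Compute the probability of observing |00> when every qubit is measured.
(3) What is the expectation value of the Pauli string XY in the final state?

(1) A full measurement returns |01> with probability 1/4.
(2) A full measurement returns |00> with probability 1/4.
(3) In the final state, XY has expectation -1.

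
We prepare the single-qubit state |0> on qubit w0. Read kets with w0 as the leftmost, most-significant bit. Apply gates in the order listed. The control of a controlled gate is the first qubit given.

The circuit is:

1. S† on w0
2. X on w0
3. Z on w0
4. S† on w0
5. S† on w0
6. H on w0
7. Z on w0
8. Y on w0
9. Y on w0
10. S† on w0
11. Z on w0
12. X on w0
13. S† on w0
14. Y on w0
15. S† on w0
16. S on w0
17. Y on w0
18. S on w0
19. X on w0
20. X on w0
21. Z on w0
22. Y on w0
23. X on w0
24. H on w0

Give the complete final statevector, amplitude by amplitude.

After the circuit, the state carries amplitude -1/2 + I/2 on |0>, -1/2 - I/2 on |1>.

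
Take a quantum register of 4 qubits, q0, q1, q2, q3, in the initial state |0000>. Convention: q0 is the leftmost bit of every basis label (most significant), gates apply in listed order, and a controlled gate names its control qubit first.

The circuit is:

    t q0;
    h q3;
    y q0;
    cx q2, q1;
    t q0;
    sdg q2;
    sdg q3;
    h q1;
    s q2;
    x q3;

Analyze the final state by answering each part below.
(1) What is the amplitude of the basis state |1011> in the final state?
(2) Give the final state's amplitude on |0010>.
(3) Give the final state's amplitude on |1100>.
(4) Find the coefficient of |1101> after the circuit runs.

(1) |1011> carries amplitude 0 in the final state.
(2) The final state's coefficient on |0010> equals 0.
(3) The amplitude on |1100> is exp(I*pi/4)/2.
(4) |1101> carries amplitude exp(3*I*pi/4)/2 in the final state.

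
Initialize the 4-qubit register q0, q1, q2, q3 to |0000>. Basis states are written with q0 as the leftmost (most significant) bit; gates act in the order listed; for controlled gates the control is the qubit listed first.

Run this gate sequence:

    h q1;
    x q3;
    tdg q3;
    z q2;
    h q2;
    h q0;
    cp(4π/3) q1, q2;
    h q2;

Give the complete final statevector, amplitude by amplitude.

The resulting statevector has amplitude 0 on |0000>, -exp(3*I*pi/4)/2 on |0001>, 0 on |0010>, 0 on |0011>, 0 on |0100>, (-1 - exp(2*I*pi/3))*exp(I*pi/12)/4 on |0101>, 0 on |0110>, -exp(3*I*pi/4)/4 + exp(I*pi/12)/4 on |0111>, 0 on |1000>, -exp(3*I*pi/4)/2 on |1001>, 0 on |1010>, 0 on |1011>, 0 on |1100>, (-1 - exp(2*I*pi/3))*exp(I*pi/12)/4 on |1101>, 0 on |1110>, -exp(3*I*pi/4)/4 + exp(I*pi/12)/4 on |1111>.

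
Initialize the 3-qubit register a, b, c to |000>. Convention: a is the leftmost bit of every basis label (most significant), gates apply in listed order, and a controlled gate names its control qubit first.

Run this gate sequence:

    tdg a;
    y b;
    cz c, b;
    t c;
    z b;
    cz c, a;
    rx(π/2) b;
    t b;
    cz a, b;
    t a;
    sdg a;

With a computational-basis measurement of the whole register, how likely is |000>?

The probability of measuring |000> is 1/2.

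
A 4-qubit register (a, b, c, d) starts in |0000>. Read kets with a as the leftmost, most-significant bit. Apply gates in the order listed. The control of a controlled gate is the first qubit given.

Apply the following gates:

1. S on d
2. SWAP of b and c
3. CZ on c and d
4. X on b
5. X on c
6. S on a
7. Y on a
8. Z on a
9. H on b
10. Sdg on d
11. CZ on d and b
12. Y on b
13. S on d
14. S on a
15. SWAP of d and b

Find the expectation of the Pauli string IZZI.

The observable IZZI averages to -1.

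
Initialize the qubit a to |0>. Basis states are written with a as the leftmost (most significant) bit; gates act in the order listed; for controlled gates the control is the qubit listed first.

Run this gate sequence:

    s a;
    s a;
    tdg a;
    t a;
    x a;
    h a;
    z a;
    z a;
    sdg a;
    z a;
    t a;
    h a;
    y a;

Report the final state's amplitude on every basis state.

The final amplitudes are -I/2 + exp(I*pi/4)/2 on |0>, exp(I*pi/4)/2 + I/2 on |1>.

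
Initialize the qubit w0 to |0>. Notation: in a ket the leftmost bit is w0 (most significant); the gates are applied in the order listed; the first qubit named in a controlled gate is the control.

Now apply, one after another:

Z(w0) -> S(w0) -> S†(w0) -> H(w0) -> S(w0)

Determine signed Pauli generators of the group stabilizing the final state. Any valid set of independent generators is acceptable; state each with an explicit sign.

One valid set of independent stabilizer generators is +Y (any independent generating set of the same group is equally correct).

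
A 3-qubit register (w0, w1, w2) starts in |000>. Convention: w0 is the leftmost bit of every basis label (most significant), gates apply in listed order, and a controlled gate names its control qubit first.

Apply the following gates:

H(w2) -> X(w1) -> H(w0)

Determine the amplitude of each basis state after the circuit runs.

The resulting statevector has amplitude 0 on |000>, 0 on |001>, 1/2 on |010>, 1/2 on |011>, 0 on |100>, 0 on |101>, 1/2 on |110>, 1/2 on |111>.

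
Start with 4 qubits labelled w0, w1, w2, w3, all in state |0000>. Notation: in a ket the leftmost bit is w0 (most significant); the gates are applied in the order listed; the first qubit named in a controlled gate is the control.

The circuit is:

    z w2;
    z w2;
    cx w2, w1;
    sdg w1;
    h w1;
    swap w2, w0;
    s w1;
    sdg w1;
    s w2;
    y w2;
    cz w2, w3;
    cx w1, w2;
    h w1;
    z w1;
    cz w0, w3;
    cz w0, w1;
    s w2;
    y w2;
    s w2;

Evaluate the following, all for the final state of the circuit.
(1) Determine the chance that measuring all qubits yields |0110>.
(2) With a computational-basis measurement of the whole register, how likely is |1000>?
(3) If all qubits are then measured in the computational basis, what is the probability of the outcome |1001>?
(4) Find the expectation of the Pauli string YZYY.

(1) Outcome |0110> occurs with probability 1/4.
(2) Outcome |1000> occurs with probability 0.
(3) A full measurement returns |1001> with probability 0.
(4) The observable YZYY averages to 0.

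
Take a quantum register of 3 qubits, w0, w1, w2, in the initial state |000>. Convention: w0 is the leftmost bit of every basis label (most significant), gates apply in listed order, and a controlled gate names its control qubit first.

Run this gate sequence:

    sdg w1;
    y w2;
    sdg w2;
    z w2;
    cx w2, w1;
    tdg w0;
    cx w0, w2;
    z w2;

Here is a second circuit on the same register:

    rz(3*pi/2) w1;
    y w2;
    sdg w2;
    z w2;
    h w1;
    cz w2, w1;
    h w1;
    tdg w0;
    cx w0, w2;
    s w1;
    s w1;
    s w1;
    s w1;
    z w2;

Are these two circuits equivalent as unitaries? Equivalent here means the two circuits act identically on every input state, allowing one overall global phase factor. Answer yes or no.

Yes: on every input state the two circuits agree up to one overall phase factor.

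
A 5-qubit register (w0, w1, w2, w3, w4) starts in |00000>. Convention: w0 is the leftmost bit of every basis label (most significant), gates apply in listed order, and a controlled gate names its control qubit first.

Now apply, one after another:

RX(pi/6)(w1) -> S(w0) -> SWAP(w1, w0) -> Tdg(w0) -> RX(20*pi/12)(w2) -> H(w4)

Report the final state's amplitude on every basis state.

The resulting statevector has amplitude -3/8 - sqrt(3)/8 on |00000>, -3/8 - sqrt(3)/8 on |00001>, I*(-sqrt(3) - 1)/8 on |00100>, I*(-sqrt(3) - 1)/8 on |00101>, (3 - sqrt(3))*exp(I*pi/4)/8 on |10000>, (3 - sqrt(3))*exp(I*pi/4)/8 on |10001>, (-1 + sqrt(3))*exp(3*I*pi/4)/8 on |10100>, (-1 + sqrt(3))*exp(3*I*pi/4)/8 on |10101>, and 0 on every other basis state.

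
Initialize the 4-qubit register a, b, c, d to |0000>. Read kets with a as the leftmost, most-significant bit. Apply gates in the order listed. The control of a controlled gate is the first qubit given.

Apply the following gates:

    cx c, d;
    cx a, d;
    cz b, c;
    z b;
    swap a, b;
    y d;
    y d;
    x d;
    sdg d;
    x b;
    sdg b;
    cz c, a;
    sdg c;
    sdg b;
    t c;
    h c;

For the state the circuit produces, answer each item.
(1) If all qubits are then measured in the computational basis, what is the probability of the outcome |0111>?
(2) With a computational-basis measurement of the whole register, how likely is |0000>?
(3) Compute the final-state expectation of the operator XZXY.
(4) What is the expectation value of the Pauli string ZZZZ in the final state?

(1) The probability of measuring |0111> is 1/2.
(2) The probability of measuring |0000> is 0.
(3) The expectation value of XZXY is 0.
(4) The expectation value of ZZZZ is 0.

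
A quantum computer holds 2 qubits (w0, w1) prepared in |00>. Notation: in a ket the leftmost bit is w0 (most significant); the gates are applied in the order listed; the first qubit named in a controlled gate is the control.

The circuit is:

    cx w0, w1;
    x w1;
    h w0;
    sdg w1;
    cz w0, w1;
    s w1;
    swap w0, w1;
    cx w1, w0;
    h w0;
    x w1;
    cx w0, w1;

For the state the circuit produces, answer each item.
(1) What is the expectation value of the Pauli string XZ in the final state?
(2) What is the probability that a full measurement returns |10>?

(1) The observable XZ averages to 1.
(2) A full measurement returns |10> with probability 1/4.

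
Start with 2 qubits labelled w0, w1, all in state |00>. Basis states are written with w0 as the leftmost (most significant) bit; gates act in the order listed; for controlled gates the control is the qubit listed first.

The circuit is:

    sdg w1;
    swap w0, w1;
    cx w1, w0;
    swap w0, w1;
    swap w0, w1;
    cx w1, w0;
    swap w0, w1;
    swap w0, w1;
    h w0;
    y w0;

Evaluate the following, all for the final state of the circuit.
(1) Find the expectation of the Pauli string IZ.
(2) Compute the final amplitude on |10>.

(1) The observable IZ averages to 1. Key observation: the block from step 2 through step 7 cancels to the identity and can be dropped.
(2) The final state's coefficient on |10> equals sqrt(2)*I/2.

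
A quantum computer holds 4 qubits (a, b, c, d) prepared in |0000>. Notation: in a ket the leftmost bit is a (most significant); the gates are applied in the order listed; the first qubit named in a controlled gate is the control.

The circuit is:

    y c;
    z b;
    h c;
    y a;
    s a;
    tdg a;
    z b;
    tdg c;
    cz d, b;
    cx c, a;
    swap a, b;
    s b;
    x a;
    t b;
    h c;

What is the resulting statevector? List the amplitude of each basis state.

The final amplitudes are 1/2 on |1000>, -1/2 on |1010>, 1/2 on |1100>, 1/2 on |1110>, and 0 on every other basis state.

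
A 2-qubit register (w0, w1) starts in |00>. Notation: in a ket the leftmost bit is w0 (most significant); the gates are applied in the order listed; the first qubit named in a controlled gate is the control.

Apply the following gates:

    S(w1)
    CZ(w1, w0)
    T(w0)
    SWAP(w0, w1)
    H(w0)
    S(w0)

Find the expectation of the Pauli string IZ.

The observable IZ averages to 1.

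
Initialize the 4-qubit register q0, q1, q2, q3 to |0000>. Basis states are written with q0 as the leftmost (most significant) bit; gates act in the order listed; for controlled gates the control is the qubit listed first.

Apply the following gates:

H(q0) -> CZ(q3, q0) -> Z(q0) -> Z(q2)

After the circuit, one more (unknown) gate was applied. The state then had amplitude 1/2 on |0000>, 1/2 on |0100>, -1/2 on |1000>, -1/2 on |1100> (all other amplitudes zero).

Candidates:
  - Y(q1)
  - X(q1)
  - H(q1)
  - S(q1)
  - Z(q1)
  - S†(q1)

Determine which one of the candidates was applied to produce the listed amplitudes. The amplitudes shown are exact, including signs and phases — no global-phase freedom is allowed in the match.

The applied gate was H(q1).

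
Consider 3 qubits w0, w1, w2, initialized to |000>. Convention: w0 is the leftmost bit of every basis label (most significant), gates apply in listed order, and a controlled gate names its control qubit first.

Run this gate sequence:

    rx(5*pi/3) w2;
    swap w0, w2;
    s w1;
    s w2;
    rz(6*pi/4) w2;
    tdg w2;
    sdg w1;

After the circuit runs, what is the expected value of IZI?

The expectation value of IZI is 1.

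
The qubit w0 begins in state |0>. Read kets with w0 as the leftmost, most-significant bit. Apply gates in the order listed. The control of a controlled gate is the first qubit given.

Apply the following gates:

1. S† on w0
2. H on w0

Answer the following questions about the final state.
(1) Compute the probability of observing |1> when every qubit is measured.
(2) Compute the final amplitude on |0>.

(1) Outcome |1> occurs with probability 1/2.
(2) The final state's coefficient on |0> equals sqrt(2)/2.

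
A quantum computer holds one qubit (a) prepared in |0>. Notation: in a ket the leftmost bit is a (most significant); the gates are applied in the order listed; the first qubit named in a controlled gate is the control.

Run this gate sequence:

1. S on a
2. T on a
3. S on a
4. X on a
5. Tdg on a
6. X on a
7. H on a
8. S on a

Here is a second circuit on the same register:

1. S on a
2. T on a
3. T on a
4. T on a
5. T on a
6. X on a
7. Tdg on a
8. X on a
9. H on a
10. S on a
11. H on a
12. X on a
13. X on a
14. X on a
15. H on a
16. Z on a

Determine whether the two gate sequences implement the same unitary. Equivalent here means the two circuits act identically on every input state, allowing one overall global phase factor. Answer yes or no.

No: there is an input state on which the two circuits produce genuinely different outputs (not merely differing by a phase).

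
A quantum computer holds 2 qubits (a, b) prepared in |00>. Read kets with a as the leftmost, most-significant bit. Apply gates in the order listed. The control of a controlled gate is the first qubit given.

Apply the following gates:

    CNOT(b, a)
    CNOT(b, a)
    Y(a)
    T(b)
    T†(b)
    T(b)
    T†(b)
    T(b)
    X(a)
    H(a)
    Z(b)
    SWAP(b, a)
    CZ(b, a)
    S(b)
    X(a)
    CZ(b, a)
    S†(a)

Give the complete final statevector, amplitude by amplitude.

The final amplitudes are 0 on |00>, 0 on |01>, sqrt(2)/2 on |10>, -sqrt(2)*I/2 on |11>. Key observation: gates 4-7 undo each other exactly, leaving only the rest of the circuit to track.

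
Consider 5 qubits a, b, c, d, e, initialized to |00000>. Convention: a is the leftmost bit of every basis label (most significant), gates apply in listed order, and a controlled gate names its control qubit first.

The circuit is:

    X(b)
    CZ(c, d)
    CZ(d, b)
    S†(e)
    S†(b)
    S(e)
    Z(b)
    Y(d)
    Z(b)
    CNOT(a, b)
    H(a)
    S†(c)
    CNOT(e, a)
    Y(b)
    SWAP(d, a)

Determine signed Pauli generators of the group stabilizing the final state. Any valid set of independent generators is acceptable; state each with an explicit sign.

The final state is stabilized by the group generated by +IIIXI, -ZIIII, +IZIII, +IIZII, +IIIIZ; other independent generating sets are equally valid.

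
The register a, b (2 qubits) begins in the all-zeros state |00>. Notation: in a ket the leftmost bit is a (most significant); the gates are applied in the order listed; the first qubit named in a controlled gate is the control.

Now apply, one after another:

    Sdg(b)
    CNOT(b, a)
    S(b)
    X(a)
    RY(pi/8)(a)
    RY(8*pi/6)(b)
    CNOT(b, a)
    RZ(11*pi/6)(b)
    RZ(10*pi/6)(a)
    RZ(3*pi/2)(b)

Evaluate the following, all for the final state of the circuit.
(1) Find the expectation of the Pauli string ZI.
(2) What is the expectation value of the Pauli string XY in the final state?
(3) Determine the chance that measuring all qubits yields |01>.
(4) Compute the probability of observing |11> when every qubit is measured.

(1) The expectation value of ZI is sqrt(sqrt(2) + 2)/4.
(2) The observable XY averages to 3*sqrt(sqrt(2) + 2)/16 + 3/8.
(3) The probability of measuring |01> is 3*cos(pi/16)**2/4.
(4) Outcome |11> occurs with probability 3*sin(pi/16)**2/4.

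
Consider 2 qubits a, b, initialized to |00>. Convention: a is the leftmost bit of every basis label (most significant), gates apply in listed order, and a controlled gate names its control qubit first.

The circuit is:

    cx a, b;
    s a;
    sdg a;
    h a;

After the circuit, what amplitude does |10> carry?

The final state's coefficient on |10> equals sqrt(2)/2. Key observation: gates 2-3 undo each other exactly, leaving only the rest of the circuit to track.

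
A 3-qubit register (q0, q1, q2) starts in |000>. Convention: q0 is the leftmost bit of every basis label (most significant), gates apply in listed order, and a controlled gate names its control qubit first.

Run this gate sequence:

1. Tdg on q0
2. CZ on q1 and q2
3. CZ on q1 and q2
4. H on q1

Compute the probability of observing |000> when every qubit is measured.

A full measurement returns |000> with probability 1/2. Key observation: steps 2-3 multiply out to the identity, so the circuit reduces to the remaining gates.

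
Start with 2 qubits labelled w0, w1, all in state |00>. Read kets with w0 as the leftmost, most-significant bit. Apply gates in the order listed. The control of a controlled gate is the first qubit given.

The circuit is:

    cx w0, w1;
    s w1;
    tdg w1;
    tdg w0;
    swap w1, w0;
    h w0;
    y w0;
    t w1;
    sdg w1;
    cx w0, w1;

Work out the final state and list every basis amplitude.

The final amplitudes are -sqrt(2)*I/2 on |00>, 0 on |01>, 0 on |10>, sqrt(2)*I/2 on |11>.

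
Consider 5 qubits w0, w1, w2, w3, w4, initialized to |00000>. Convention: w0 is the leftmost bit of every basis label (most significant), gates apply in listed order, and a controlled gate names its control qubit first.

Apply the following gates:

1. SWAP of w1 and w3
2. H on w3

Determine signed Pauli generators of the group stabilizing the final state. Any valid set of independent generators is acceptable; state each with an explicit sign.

One valid set of independent stabilizer generators is +IIIXI, +ZIIII, +IZIII, +IIZII, +IIIIZ (any independent generating set of the same group is equally correct).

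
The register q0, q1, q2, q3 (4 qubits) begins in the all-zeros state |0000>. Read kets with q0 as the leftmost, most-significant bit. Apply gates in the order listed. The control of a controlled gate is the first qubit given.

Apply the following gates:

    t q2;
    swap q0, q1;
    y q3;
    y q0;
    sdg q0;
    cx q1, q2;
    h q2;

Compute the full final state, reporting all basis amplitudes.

After the circuit, the state carries amplitude sqrt(2)*I/2 on |1001>, sqrt(2)*I/2 on |1011>, and 0 on every other basis state.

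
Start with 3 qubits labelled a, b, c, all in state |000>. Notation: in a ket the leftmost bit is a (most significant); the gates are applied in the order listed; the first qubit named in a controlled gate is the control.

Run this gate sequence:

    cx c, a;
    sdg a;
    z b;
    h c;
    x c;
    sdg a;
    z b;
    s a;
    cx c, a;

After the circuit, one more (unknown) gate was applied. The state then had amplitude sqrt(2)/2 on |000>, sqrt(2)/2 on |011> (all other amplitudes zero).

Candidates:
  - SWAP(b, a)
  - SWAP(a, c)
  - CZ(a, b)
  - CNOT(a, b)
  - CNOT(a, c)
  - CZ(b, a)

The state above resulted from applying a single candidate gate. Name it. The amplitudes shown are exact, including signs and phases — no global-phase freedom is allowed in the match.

The unique candidate consistent with the amplitudes is SWAP(b, a).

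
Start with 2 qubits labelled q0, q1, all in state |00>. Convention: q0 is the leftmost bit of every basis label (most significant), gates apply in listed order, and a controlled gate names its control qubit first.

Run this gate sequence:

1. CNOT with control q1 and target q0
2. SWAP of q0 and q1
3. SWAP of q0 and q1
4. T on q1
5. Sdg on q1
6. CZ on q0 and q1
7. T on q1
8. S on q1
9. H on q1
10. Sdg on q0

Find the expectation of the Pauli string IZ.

In the final state, IZ has expectation 0. Key observation: gates 2-3 undo each other exactly, leaving only the rest of the circuit to track.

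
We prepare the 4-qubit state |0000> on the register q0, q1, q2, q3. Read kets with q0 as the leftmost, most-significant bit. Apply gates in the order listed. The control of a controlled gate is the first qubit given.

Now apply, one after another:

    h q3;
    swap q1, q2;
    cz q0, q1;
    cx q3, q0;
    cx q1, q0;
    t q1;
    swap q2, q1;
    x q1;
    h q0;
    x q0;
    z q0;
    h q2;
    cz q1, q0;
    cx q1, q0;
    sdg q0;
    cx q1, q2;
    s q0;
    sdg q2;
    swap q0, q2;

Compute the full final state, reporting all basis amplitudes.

After the circuit, the state carries amplitude 0 on |0000>, 0 on |0001>, 0 on |0010>, 0 on |0011>, sqrt(2)/4 on |0100>, sqrt(2)/4 on |0101>, sqrt(2)/4 on |0110>, -sqrt(2)/4 on |0111>, 0 on |1000>, 0 on |1001>, 0 on |1010>, 0 on |1011>, -sqrt(2)*I/4 on |1100>, -sqrt(2)*I/4 on |1101>, -sqrt(2)*I/4 on |1110>, sqrt(2)*I/4 on |1111>.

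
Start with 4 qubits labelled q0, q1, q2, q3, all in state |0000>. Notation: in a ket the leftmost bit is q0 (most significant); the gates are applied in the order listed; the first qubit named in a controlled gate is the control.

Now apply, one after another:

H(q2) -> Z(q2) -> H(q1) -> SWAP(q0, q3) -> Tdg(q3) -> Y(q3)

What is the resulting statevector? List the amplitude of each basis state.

The resulting statevector has amplitude I/2 on |0001>, -I/2 on |0011>, I/2 on |0101>, -I/2 on |0111>, and 0 on every other basis state.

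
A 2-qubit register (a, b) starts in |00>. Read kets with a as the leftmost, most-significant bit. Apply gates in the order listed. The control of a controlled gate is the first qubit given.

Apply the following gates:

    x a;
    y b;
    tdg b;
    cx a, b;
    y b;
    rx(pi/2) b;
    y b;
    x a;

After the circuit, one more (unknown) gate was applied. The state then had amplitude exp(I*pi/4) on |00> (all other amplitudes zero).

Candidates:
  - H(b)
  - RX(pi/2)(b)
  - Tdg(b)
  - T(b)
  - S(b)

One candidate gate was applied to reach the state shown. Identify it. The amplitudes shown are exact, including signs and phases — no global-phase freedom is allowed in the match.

The unique candidate consistent with the amplitudes is RX(pi/2)(b).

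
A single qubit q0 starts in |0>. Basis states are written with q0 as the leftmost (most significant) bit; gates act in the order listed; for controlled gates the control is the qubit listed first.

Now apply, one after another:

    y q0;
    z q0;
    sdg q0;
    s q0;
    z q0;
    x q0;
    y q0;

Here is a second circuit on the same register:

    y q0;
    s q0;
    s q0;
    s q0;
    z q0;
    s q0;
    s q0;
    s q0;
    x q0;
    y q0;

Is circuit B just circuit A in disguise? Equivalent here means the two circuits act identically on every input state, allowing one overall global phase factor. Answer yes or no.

Yes — the two circuits implement the same unitary up to a global phase.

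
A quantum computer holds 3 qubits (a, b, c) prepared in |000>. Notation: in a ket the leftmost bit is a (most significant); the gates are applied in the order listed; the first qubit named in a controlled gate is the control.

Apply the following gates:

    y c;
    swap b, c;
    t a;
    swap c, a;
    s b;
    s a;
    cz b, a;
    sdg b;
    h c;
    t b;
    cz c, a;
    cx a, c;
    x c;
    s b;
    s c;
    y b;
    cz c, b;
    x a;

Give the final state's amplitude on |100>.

The amplitude on |100> is sqrt(2)*exp(3*I*pi/4)/2.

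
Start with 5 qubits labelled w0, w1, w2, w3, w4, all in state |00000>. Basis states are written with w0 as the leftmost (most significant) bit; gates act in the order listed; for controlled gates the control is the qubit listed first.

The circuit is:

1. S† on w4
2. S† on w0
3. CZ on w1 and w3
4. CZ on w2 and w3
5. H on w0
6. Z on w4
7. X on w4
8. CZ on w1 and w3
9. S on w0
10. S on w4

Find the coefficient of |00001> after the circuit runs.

The amplitude on |00001> is sqrt(2)*I/2.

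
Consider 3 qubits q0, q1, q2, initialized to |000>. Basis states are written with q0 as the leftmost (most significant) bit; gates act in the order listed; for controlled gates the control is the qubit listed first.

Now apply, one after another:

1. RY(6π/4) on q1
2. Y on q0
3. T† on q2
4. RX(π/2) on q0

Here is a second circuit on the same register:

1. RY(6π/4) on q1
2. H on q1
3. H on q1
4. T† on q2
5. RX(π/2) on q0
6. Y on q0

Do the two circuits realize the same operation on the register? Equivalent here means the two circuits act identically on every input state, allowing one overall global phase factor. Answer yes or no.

No: there is an input state on which the two circuits produce genuinely different outputs (not merely differing by a phase).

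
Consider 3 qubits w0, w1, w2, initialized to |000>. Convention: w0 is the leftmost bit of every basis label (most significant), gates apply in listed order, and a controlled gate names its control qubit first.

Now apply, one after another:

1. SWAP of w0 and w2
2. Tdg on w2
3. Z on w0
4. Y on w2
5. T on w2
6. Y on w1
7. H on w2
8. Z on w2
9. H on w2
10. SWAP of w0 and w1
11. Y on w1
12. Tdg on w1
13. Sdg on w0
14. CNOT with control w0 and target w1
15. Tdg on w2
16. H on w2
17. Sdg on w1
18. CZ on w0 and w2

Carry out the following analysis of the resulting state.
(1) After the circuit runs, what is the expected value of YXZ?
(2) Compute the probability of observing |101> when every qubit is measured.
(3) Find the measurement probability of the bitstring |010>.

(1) The expectation value of YXZ is 0.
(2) The probability of measuring |101> is 1/2.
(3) Outcome |010> occurs with probability 0.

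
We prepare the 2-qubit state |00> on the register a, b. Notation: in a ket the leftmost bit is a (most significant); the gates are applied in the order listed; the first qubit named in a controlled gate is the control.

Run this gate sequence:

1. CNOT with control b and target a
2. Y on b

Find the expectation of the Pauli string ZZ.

In the final state, ZZ has expectation -1.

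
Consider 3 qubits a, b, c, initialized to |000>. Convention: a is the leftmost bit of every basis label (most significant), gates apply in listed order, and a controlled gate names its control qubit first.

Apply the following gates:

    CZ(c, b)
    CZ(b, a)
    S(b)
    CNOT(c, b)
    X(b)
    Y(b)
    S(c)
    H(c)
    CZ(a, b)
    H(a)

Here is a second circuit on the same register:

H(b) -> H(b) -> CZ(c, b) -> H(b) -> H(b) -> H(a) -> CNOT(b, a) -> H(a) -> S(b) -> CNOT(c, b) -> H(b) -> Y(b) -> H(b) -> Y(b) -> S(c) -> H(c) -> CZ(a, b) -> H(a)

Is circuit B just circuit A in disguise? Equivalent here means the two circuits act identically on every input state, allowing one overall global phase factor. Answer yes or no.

No — the two circuits implement different unitaries, even allowing a global phase.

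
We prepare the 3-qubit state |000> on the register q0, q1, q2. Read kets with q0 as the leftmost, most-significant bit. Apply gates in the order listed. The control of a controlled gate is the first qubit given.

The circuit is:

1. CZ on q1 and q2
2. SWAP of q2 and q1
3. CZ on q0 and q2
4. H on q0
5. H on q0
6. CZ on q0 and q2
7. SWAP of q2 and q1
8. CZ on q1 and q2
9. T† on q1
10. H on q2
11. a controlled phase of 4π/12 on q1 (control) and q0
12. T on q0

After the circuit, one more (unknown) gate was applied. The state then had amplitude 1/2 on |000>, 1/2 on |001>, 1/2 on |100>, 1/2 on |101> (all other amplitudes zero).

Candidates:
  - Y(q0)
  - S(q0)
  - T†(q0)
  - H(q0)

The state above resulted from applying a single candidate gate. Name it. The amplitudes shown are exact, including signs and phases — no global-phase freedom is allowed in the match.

The applied gate was H(q0). Key observation: the block from step 1 through step 8 cancels to the identity and can be dropped.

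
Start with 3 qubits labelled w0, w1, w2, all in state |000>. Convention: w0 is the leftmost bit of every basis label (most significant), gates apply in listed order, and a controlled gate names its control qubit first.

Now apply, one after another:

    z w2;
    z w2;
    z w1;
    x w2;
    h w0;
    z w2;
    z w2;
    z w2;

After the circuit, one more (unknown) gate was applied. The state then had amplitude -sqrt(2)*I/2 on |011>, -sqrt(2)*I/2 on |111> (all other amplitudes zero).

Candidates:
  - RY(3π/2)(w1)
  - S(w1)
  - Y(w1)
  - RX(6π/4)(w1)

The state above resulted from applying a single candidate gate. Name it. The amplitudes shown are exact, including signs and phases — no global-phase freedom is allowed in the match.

The unique candidate consistent with the amplitudes is Y(w1).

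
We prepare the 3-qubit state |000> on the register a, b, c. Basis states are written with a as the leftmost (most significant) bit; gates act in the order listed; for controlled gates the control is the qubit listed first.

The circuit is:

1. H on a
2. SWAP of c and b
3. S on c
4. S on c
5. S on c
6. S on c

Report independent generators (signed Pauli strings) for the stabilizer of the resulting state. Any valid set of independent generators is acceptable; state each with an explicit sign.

One valid set of independent stabilizer generators is +XII, +IZI, +IIZ (any independent generating set of the same group is equally correct).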